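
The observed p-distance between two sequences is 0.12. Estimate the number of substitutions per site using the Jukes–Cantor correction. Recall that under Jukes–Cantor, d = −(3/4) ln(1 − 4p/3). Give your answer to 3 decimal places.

d = −(3/4) ln(1 − 4p/3) = −0.75 ln(1 − 0.16) = −0.75 ln(0.84)
  = −0.75 × (-0.174353) = 0.130765 substitutions/site.

0.131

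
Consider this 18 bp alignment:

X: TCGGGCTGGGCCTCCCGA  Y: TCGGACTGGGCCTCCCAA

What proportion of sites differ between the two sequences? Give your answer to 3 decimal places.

0.111

The sequences differ at 2 of 18 positions (sites 5, 17).
p = 2/18 = 0.111111… ≈ 0.111 (to 3 d.p.).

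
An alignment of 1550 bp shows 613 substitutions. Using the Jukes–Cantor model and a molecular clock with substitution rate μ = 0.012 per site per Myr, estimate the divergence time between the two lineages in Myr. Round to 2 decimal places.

23.42

p = 613/1550 ≈ 0.395484.
d = −(3/4) ln(1 − 4p/3) = −0.75 ln(1 − 0.527312) = −0.75 ln(0.472688)
  = −0.75 × (-0.749320) = 0.561990 substitutions/site.
Under a molecular clock d = 2μt, so t = d/(2μ) = 0.561990 / (2 × 0.012) = 23.42 Myr.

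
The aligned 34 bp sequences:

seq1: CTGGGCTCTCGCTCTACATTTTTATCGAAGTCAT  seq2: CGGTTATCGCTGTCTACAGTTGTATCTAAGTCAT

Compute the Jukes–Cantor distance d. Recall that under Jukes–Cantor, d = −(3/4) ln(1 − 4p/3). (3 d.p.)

0.373

The sequences differ at 10 of 34 sites (2, 4, 5, 6, 9, 11, 12, 19, 22, 27), so p = 10/34 ≈ 0.294118.
d = −(3/4) ln(1 − 4p/3) = −0.75 ln(1 − 0.392157) = −0.75 ln(0.607843)
  = −0.75 × (-0.497839) = 0.373379 substitutions/site.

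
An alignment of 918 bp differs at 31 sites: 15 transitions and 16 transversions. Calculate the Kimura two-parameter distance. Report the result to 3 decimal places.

P = 15/918 ≈ 0.01634 and Q = 16/918 ≈ 0.017429.
Under the Kimura two-parameter model, d = −½ ln(1 − 2P − Q) − ¼ ln(1 − 2Q).
1 − 2P − Q = 0.949891, giving −½ ln(0.949891) = 0.025704.
1 − 2Q = 0.965142, giving −¼ ln(0.965142) = 0.008870.
d = 0.025704 + 0.008870 = 0.034574.

0.035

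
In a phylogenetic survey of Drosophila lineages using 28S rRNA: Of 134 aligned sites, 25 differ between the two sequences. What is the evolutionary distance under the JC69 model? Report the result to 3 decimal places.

0.215

p = 25/134 ≈ 0.186567.
d = −(3/4) ln(1 − 4p/3) = −0.75 ln(1 − 0.248756) = −0.75 ln(0.751244)
  = −0.75 × (-0.286025) = 0.214519 substitutions/site.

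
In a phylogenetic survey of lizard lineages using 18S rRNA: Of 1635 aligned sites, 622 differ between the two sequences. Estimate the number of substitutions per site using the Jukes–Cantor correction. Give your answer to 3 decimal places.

0.531

p = 622/1635 ≈ 0.380428.
d = −(3/4) ln(1 − 4p/3) = −0.75 ln(1 − 0.507237) = −0.75 ln(0.492763)
  = −0.75 × (-0.707727) = 0.530795 substitutions/site.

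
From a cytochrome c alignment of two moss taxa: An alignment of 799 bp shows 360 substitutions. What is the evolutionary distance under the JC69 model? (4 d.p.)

0.6886

p = 360/799 ≈ 0.450563.
d = −(3/4) ln(1 − 4p/3) = −0.75 ln(1 − 0.600751) = −0.75 ln(0.399249)
  = −0.75 × (-0.918170) = 0.688628 substitutions/site.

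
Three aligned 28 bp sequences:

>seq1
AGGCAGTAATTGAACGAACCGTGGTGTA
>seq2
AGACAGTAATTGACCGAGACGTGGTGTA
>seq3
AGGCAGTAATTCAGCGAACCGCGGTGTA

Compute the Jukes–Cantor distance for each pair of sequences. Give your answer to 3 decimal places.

d(seq1,seq2) = 0.158, d(seq1,seq3) = 0.116, d(seq2,seq3) = 0.252

seq1–seq2: 4/28 sites differ → p ≈ 0.142857, d = −0.75 ln(1 − 0.190476) = 0.158482 ≈ 0.158.
seq1–seq3: 3/28 sites differ → p ≈ 0.107143, d = −0.75 ln(1 − 0.142857) = 0.115613 ≈ 0.116.
seq2–seq3: 6/28 sites differ → p ≈ 0.214286, d = −0.75 ln(1 − 0.285715) = 0.252355 ≈ 0.252.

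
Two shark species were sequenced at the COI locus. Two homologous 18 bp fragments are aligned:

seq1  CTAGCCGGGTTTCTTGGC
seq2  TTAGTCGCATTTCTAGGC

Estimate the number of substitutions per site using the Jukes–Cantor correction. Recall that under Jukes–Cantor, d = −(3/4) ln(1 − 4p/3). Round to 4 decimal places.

0.3470

The sequences differ at 5 of 18 sites (1, 5, 8, 9, 15), so p = 5/18 ≈ 0.277778.
d = −(3/4) ln(1 − 4p/3) = −0.75 ln(1 − 0.370371) = −0.75 ln(0.629629)
  = −0.75 × (-0.462625) = 0.346969 substitutions/site.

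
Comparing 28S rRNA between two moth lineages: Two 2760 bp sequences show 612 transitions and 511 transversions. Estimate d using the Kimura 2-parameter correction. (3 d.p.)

0.611

P = 612/2760 ≈ 0.221739 and Q = 511/2760 ≈ 0.185145.
Under the Kimura two-parameter model, d = −½ ln(1 − 2P − Q) − ¼ ln(1 − 2Q).
1 − 2P − Q = 0.371377, giving −½ ln(0.371377) = 0.495269.
1 − 2Q = 0.62971, giving −¼ ln(0.62971) = 0.115624.
d = 0.495269 + 0.115624 = 0.610893.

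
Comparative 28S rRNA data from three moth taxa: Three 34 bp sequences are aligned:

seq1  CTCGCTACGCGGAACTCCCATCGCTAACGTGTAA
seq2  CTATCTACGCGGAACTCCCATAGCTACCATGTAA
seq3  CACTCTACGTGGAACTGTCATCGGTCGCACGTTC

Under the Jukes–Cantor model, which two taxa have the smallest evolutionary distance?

seq1–seq2: 5/34 differ, p = 0.147, d = 0.164.
seq1–seq3: 12/34 differ, p = 0.353, d = 0.477.
seq2–seq3: 12/34 differ, p = 0.353, d = 0.477.
The smallest distance is between seq1 and seq2.

seq1 and seq2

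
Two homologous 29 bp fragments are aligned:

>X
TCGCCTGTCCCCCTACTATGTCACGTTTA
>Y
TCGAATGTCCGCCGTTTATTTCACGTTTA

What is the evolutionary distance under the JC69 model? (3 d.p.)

0.291

The sequences differ at 7 of 29 sites (4, 5, 11, 14, 15, 16, 20), so p = 7/29 ≈ 0.241379.
d = −(3/4) ln(1 − 4p/3) = −0.75 ln(1 − 0.321839) = −0.75 ln(0.678161)
  = −0.75 × (-0.388371) = 0.291278 substitutions/site.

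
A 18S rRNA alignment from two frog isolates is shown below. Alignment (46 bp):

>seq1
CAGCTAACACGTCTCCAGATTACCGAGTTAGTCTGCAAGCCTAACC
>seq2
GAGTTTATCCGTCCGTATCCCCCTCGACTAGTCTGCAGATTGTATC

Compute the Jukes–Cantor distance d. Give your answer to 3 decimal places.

The sequences differ at 25 of 46 sites, so p = 25/46 ≈ 0.543478.
d = −(3/4) ln(1 − 4p/3) = −0.75 ln(1 − 0.724637) = −0.75 ln(0.275363)
  = −0.75 × (-1.289665) = 0.967249 substitutions/site.

0.967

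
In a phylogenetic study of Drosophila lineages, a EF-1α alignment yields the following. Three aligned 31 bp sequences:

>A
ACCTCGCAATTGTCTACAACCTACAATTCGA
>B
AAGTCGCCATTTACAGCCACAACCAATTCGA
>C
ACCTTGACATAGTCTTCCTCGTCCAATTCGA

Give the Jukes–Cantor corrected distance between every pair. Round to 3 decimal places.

d(A,B) = 0.481, d(A,C) = 0.367, d(B,C) = 0.544

A–B: 11/31 sites differ → p ≈ 0.354839, d = −0.75 ln(1 − 0.473119) = 0.480585 ≈ 0.481.
A–C: 9/31 sites differ → p ≈ 0.290323, d = −0.75 ln(1 − 0.387097) = 0.367161 ≈ 0.367.
B–C: 12/31 sites differ → p ≈ 0.387097, d = −0.75 ln(1 − 0.516129) = 0.544453 ≈ 0.544.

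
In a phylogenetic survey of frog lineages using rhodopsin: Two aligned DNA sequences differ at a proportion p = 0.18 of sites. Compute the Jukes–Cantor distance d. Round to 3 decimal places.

0.206

d = −(3/4) ln(1 − 4p/3) = −0.75 ln(1 − 0.24) = −0.75 ln(0.76)
  = −0.75 × (-0.274437) = 0.205828 substitutions/site.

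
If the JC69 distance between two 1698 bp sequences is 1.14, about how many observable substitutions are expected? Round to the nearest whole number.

995

Invert JC69: p = (3/4)(1 − e^(−4d/3)) = 0.75 × (1 − e^(-1.52)) = 0.75 × (1 − 0.218712) = 0.585966.
Expected differing sites = pL ≈ 0.585966 × 1698 = 994.970268 ≈ 995.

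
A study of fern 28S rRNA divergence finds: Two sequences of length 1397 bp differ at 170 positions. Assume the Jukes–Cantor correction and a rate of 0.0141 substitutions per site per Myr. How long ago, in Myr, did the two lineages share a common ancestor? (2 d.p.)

4.71

p = 170/1397 ≈ 0.121689.
d = −(3/4) ln(1 − 4p/3) = −0.75 ln(1 − 0.162252) = −0.75 ln(0.837748)
  = −0.75 × (-0.177038) = 0.132779 substitutions/site.
Under a molecular clock d = 2μt, so t = d/(2μ) = 0.132779 / (2 × 0.0141) = 4.71 Myr.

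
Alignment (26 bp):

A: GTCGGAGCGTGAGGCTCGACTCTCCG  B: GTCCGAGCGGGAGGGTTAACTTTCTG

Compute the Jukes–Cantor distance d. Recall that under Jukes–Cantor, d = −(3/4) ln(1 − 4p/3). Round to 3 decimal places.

0.334

The sequences differ at 7 of 26 sites (4, 10, 15, 17, 18, 22, 25), so p = 7/26 ≈ 0.269231.
d = −(3/4) ln(1 − 4p/3) = −0.75 ln(1 − 0.358975) = −0.75 ln(0.641025)
  = −0.75 × (-0.444687) = 0.333515 substitutions/site.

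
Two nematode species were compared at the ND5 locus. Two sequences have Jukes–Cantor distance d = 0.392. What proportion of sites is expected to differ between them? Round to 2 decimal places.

0.31

p = (3/4)(1 − e^(−4d/3)) = 0.75 × (1 − e^(-0.522667)) = 0.75 × (1 − 0.592937) = 0.305297.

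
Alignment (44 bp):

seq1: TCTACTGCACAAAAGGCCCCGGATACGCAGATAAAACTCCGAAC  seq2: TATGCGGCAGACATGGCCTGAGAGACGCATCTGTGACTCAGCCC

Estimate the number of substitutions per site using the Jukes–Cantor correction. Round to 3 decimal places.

0.591

The sequences differ at 18 of 44 sites, so p = 18/44 ≈ 0.409091.
d = −(3/4) ln(1 − 4p/3) = −0.75 ln(1 − 0.545455) = −0.75 ln(0.454545)
  = −0.75 × (-0.788458) = 0.591344 substitutions/site.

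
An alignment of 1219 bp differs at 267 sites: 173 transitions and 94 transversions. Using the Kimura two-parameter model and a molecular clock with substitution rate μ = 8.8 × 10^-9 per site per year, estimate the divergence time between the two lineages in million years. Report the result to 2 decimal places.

P = 173/1219 ≈ 0.14192 and Q = 94/1219 ≈ 0.077112.
Under the Kimura two-parameter model, d = −½ ln(1 − 2P − Q) − ¼ ln(1 − 2Q).
1 − 2P − Q = 0.639048, giving −½ ln(0.639048) = 0.223888.
1 − 2Q = 0.845776, giving −¼ ln(0.845776) = 0.041875.
d = 0.223888 + 0.041875 = 0.265763.
Under a molecular clock d = 2μt, so t = d/(2μ) = 0.265763 / (2 × 8.8 × 10^-9) = 15.10 million years.

15.10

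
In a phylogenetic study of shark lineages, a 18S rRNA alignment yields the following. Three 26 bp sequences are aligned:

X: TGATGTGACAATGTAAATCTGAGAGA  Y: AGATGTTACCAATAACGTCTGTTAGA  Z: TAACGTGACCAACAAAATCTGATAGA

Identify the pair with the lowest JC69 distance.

X and Z

X–Y: 10/26 differ, p = 0.385, d = 0.539.
X–Z: 7/26 differ, p = 0.269, d = 0.334.
Y–Z: 8/26 differ, p = 0.308, d = 0.396.
The smallest distance is between X and Z.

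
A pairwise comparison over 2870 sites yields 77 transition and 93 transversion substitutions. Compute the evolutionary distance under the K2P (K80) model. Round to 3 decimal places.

0.062

P = 77/2870 ≈ 0.026829 and Q = 93/2870 ≈ 0.032404.
Under the Kimura two-parameter model, d = −½ ln(1 − 2P − Q) − ¼ ln(1 − 2Q).
1 − 2P − Q = 0.913938, giving −½ ln(0.913938) = 0.044996.
1 − 2Q = 0.935192, giving −¼ ln(0.935192) = 0.016751.
d = 0.044996 + 0.016751 = 0.061747.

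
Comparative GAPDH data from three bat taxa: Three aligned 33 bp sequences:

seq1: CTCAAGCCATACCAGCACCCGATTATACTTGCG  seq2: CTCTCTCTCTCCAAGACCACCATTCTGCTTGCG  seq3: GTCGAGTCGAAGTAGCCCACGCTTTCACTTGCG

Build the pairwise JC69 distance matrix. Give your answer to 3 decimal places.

seq1–seq2: 13/33 sites differ → p ≈ 0.393939, d = −0.75 ln(1 − 0.525252) = 0.558728 ≈ 0.559.
seq1–seq3: 12/33 sites differ → p ≈ 0.363636, d = −0.75 ln(1 − 0.484848) = 0.497470 ≈ 0.497.
seq2–seq3: 17/33 sites differ → p ≈ 0.515152, d = −0.75 ln(1 − 0.686869) = 0.870850 ≈ 0.871.

d(seq1,seq2) = 0.559, d(seq1,seq3) = 0.497, d(seq2,seq3) = 0.871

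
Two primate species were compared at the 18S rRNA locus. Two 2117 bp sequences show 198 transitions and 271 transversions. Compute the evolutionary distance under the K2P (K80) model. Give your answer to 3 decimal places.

P = 198/2117 ≈ 0.093529 and Q = 271/2117 ≈ 0.128011.
Under the Kimura two-parameter model, d = −½ ln(1 − 2P − Q) − ¼ ln(1 − 2Q).
1 − 2P − Q = 0.684931, giving −½ ln(0.684931) = 0.189219.
1 − 2Q = 0.743978, giving −¼ ln(0.743978) = 0.073936.
d = 0.189219 + 0.073936 = 0.263155.

0.263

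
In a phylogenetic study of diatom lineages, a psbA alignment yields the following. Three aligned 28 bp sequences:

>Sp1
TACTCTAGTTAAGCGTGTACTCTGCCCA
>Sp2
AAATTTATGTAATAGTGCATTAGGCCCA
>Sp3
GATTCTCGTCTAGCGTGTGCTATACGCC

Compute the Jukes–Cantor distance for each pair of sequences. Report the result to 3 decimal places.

d(Sp1,Sp2) = 0.556, d(Sp1,Sp3) = 0.485, d(Sp2,Sp3) = 1.244

Sp1–Sp2: 11/28 sites differ → p ≈ 0.392857, d = −0.75 ln(1 − 0.523809) = 0.556452 ≈ 0.556.
Sp1–Sp3: 10/28 sites differ → p ≈ 0.357143, d = −0.75 ln(1 − 0.476191) = 0.484971 ≈ 0.485.
Sp2–Sp3: 17/28 sites differ → p ≈ 0.607143, d = −0.75 ln(1 − 0.809524) = 1.243672 ≈ 1.244.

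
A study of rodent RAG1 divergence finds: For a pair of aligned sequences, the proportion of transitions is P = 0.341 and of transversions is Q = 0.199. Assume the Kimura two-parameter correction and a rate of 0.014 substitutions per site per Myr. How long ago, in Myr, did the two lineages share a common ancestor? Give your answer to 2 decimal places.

Under the Kimura two-parameter model, d = −½ ln(1 − 2P − Q) − ¼ ln(1 − 2Q).
1 − 2P − Q = 0.119, giving −½ ln(0.119) = 1.064316.
1 − 2Q = 0.602, giving −¼ ln(0.602) = 0.126874.
d = 1.064316 + 0.126874 = 1.191190.
Under a molecular clock d = 2μt, so t = d/(2μ) = 1.191190 / (2 × 0.014) = 42.54 Myr.

42.54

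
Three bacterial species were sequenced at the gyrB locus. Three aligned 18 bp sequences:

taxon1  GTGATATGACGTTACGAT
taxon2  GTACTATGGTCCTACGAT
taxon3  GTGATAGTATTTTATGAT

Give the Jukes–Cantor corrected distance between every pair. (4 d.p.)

taxon1–taxon2: 6/18 sites differ → p ≈ 0.333333, d = −0.75 ln(1 − 0.444444) = 0.440839 ≈ 0.4408.
taxon1–taxon3: 5/18 sites differ → p ≈ 0.277778, d = −0.75 ln(1 − 0.370371) = 0.346968 ≈ 0.3470.
taxon2–taxon3: 8/18 sites differ → p ≈ 0.444444, d = −0.75 ln(1 − 0.592592) = 0.673455 ≈ 0.6735.

d(taxon1,taxon2) = 0.4408, d(taxon1,taxon3) = 0.3470, d(taxon2,taxon3) = 0.6735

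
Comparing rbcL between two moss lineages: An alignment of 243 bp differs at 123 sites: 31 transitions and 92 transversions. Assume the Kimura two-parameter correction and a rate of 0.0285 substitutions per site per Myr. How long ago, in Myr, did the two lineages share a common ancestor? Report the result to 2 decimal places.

P = 31/243 ≈ 0.127572 and Q = 92/243 ≈ 0.378601.
Under the Kimura two-parameter model, d = −½ ln(1 − 2P − Q) − ¼ ln(1 − 2Q).
1 − 2P − Q = 0.366255, giving −½ ln(0.366255) = 0.502213.
1 − 2Q = 0.242798, giving −¼ ln(0.242798) = 0.353881.
d = 0.502213 + 0.353881 = 0.856094.
Under a molecular clock d = 2μt, so t = d/(2μ) = 0.856094 / (2 × 0.0285) = 15.02 Myr.

15.02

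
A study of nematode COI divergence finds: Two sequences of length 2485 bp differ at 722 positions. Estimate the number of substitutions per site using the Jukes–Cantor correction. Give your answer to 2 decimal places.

p = 722/2485 ≈ 0.290543.
d = −(3/4) ln(1 − 4p/3) = −0.75 ln(1 − 0.387391) = −0.75 ln(0.612609)
  = −0.75 × (-0.490028) = 0.367521 substitutions/site.

0.37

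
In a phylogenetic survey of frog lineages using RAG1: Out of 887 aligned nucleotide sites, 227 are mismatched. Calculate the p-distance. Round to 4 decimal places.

p = 227/887 = 0.255918… ≈ 0.2559 (to 4 d.p.).

0.2559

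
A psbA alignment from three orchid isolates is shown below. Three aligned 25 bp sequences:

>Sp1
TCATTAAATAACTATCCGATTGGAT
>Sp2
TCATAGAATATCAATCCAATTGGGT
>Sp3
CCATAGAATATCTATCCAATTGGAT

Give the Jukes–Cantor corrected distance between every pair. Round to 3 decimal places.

Sp1–Sp2: 6/25 sites differ → p = 0.24, d = −0.75 ln(1 − 0.32) = 0.289247 ≈ 0.289.
Sp1–Sp3: 5/25 sites differ → p = 0.2, d = −0.75 ln(1 − 0.266667) = 0.232617 ≈ 0.233.
Sp2–Sp3: 3/25 sites differ → p = 0.12, d = −0.75 ln(1 − 0.16) = 0.130765 ≈ 0.131.

d(Sp1,Sp2) = 0.289, d(Sp1,Sp3) = 0.233, d(Sp2,Sp3) = 0.131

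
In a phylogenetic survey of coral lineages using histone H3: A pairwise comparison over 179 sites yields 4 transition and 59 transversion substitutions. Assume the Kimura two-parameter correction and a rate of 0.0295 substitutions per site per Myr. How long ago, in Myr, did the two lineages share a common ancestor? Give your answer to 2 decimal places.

P = 4/179 ≈ 0.022346 and Q = 59/179 ≈ 0.329609.
Under the Kimura two-parameter model, d = −½ ln(1 − 2P − Q) − ¼ ln(1 − 2Q).
1 − 2P − Q = 0.625699, giving −½ ln(0.625699) = 0.234443.
1 − 2Q = 0.340782, giving −¼ ln(0.340782) = 0.269128.
d = 0.234443 + 0.269128 = 0.503571.
Under a molecular clock d = 2μt, so t = d/(2μ) = 0.503571 / (2 × 0.0295) = 8.54 Myr.

8.54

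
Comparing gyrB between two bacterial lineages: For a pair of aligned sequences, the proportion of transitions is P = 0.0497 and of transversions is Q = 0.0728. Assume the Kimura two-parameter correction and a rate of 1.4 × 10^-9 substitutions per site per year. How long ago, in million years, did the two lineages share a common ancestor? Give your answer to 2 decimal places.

47.80

Under the Kimura two-parameter model, d = −½ ln(1 − 2P − Q) − ¼ ln(1 − 2Q).
1 − 2P − Q = 0.8278, giving −½ ln(0.8278) = 0.094492.
1 − 2Q = 0.8544, giving −¼ ln(0.8544) = 0.039339.
d = 0.094492 + 0.039339 = 0.133831.
Under a molecular clock d = 2μt, so t = d/(2μ) = 0.133831 / (2 × 1.4 × 10^-9) = 47.80 million years.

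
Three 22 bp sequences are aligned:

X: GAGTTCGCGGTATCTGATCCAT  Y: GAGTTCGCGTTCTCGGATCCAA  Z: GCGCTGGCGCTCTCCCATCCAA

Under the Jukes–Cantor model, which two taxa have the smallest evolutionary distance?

X–Y: 4/22 differ, p = 0.182, d = 0.208.
X–Z: 8/22 differ, p = 0.364, d = 0.497.
Y–Z: 6/22 differ, p = 0.273, d = 0.339.
The smallest distance is between X and Y.

X and Y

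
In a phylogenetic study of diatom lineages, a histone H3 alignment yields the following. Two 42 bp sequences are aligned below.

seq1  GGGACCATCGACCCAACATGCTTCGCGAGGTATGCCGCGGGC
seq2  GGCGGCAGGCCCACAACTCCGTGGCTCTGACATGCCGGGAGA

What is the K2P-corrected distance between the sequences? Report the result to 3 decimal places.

Of 42 sites, 6 differences are transitions and 17 are transversions, so P = 6/42 ≈ 0.142857 and Q = 17/42 ≈ 0.404762.
Under the Kimura two-parameter model, d = −½ ln(1 − 2P − Q) − ¼ ln(1 − 2Q).
1 − 2P − Q = 0.309524, giving −½ ln(0.309524) = 0.586360.
1 − 2Q = 0.190476, giving −¼ ln(0.190476) = 0.414557.
d = 0.586360 + 0.414557 = 1.000917.

1.001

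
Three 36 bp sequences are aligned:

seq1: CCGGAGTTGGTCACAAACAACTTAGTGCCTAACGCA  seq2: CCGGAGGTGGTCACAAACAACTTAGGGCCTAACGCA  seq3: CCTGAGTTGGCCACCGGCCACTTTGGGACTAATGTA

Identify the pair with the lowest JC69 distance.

seq1 and seq2

seq1–seq2: 2/36 differ, p = 0.056, d = 0.058.
seq1–seq3: 11/36 differ, p = 0.306, d = 0.392.
seq2–seq3: 11/36 differ, p = 0.306, d = 0.392.
The smallest distance is between seq1 and seq2.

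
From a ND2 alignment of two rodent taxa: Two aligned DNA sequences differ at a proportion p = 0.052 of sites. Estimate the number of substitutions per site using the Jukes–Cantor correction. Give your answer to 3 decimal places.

d = −(3/4) ln(1 − 4p/3) = −0.75 ln(1 − 0.069333) = −0.75 ln(0.930667)
  = −0.75 × (-0.071854) = 0.053891 substitutions/site.

0.054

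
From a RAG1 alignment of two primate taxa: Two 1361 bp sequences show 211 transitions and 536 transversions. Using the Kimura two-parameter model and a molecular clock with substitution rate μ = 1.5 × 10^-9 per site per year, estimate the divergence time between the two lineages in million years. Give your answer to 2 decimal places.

P = 211/1361 ≈ 0.155033 and Q = 536/1361 ≈ 0.393828.
Under the Kimura two-parameter model, d = −½ ln(1 − 2P − Q) − ¼ ln(1 − 2Q).
1 − 2P − Q = 0.296106, giving −½ ln(0.296106) = 0.608519.
1 − 2Q = 0.212344, giving −¼ ln(0.212344) = 0.387387.
d = 0.608519 + 0.387387 = 0.995906.
Under a molecular clock d = 2μt, so t = d/(2μ) = 0.995906 / (2 × 1.5 × 10^-9) = 331.97 million years.

331.97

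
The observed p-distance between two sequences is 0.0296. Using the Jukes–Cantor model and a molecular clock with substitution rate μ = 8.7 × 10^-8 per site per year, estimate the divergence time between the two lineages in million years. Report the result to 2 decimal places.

0.17

d = −(3/4) ln(1 − 4p/3) = −0.75 ln(1 − 0.039467) = −0.75 ln(0.960533)
  = −0.75 × (-0.040267) = 0.030200 substitutions/site.
Under a molecular clock d = 2μt, so t = d/(2μ) = 0.030200 / (2 × 8.7 × 10^-8) = 0.17 million years.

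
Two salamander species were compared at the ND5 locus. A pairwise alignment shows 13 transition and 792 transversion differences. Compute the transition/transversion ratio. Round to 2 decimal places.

R = 13/792 = 0.016414… ≈ 0.02 (to 2 d.p.).

0.02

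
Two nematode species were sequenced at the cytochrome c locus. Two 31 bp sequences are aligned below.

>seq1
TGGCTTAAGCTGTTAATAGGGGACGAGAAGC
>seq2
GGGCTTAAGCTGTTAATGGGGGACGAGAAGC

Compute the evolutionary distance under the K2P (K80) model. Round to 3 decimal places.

0.068

Of 31 sites, 1 differences are transitions and 1 are transversions, so P = 1/31 ≈ 0.032258 and Q = 1/31 ≈ 0.032258.
Under the Kimura two-parameter model, d = −½ ln(1 − 2P − Q) − ¼ ln(1 − 2Q).
1 − 2P − Q = 0.903226, giving −½ ln(0.903226) = 0.050891.
1 − 2Q = 0.935484, giving −¼ ln(0.935484) = 0.016673.
d = 0.050891 + 0.016673 = 0.067564.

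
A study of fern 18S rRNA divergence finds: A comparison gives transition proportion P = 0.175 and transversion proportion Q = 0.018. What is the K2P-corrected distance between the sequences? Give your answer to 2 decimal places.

Under the Kimura two-parameter model, d = −½ ln(1 − 2P − Q) − ¼ ln(1 − 2Q).
1 − 2P − Q = 0.632, giving −½ ln(0.632) = 0.229433.
1 − 2Q = 0.964, giving −¼ ln(0.964) = 0.009166.
d = 0.229433 + 0.009166 = 0.238599.

0.24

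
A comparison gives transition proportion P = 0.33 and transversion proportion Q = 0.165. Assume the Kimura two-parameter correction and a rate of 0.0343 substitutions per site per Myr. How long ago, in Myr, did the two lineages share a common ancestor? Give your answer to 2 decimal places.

14.16

Under the Kimura two-parameter model, d = −½ ln(1 − 2P − Q) − ¼ ln(1 − 2Q).
1 − 2P − Q = 0.175, giving −½ ln(0.175) = 0.871485.
1 − 2Q = 0.67, giving −¼ ln(0.67) = 0.100119.
d = 0.871485 + 0.100119 = 0.971604.
Under a molecular clock d = 2μt, so t = d/(2μ) = 0.971604 / (2 × 0.0343) = 14.16 Myr.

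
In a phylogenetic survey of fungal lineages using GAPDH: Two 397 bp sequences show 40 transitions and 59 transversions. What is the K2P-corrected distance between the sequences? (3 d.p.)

0.304

P = 40/397 ≈ 0.100756 and Q = 59/397 ≈ 0.148615.
Under the Kimura two-parameter model, d = −½ ln(1 − 2P − Q) − ¼ ln(1 − 2Q).
1 − 2P − Q = 0.649873, giving −½ ln(0.649873) = 0.215489.
1 − 2Q = 0.70277, giving −¼ ln(0.70277) = 0.088181.
d = 0.215489 + 0.088181 = 0.303670.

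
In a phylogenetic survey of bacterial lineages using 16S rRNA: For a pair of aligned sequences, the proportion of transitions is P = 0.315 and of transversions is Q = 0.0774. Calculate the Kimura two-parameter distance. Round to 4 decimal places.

0.6565

Under the Kimura two-parameter model, d = −½ ln(1 − 2P − Q) − ¼ ln(1 − 2Q).
1 − 2P − Q = 0.2926, giving −½ ln(0.2926) = 0.614474.
1 − 2Q = 0.8452, giving −¼ ln(0.8452) = 0.042045.
d = 0.614474 + 0.042045 = 0.656519.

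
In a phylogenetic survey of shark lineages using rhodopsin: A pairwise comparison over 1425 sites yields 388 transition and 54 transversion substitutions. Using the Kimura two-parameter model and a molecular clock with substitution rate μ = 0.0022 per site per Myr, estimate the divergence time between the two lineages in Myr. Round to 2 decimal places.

P = 388/1425 ≈ 0.272281 and Q = 54/1425 ≈ 0.037895.
Under the Kimura two-parameter model, d = −½ ln(1 − 2P − Q) − ¼ ln(1 − 2Q).
1 − 2P − Q = 0.417543, giving −½ ln(0.417543) = 0.436684.
1 − 2Q = 0.92421, giving −¼ ln(0.92421) = 0.019704.
d = 0.436684 + 0.019704 = 0.456388.
Under a molecular clock d = 2μt, so t = d/(2μ) = 0.456388 / (2 × 0.0022) = 103.72 Myr.

103.72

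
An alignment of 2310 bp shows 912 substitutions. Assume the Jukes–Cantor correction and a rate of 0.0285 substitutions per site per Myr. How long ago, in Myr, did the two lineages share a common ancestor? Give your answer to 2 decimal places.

9.83

p = 912/2310 ≈ 0.394805.
d = −(3/4) ln(1 − 4p/3) = −0.75 ln(1 − 0.526407) = −0.75 ln(0.473593)
  = −0.75 × (-0.747407) = 0.560555 substitutions/site.
Under a molecular clock d = 2μt, so t = d/(2μ) = 0.560555 / (2 × 0.0285) = 9.83 Myr.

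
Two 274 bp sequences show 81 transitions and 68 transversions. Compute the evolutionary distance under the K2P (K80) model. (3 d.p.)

1.086

P = 81/274 ≈ 0.29562 and Q = 68/274 ≈ 0.248175.
Under the Kimura two-parameter model, d = −½ ln(1 − 2P − Q) − ¼ ln(1 − 2Q).
1 − 2P − Q = 0.160585, giving −½ ln(0.160585) = 0.914466.
1 − 2Q = 0.50365, giving −¼ ln(0.50365) = 0.171468.
d = 0.914466 + 0.171468 = 1.085934.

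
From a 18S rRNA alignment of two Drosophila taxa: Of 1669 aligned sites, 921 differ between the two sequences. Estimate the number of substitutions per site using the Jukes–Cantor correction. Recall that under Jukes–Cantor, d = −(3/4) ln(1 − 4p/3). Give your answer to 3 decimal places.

0.998

p = 921/1669 ≈ 0.551827.
d = −(3/4) ln(1 − 4p/3) = −0.75 ln(1 − 0.735769) = −0.75 ln(0.264231)
  = −0.75 × (-1.330932) = 0.998199 substitutions/site.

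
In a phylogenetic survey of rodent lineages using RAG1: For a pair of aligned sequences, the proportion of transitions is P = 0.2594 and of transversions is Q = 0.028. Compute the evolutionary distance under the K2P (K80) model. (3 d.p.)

0.410

Under the Kimura two-parameter model, d = −½ ln(1 − 2P − Q) − ¼ ln(1 − 2Q).
1 − 2P − Q = 0.4532, giving −½ ln(0.4532) = 0.395711.
1 − 2Q = 0.944, giving −¼ ln(0.944) = 0.014407.
d = 0.395711 + 0.014407 = 0.410118.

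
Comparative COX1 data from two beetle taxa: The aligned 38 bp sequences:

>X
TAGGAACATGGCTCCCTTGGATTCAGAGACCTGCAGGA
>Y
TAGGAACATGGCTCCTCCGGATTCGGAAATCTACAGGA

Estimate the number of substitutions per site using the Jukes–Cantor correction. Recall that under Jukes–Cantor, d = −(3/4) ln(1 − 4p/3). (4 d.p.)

0.2114

The sequences differ at 7 of 38 sites (16, 17, 18, 25, 28, 30, 33), so p = 7/38 ≈ 0.184211.
d = −(3/4) ln(1 − 4p/3) = −0.75 ln(1 − 0.245615) = −0.75 ln(0.754385)
  = −0.75 × (-0.281852) = 0.211389 substitutions/site.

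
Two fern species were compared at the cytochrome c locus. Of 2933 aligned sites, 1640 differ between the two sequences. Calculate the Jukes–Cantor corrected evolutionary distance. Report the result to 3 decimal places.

p = 1640/2933 ≈ 0.559154.
d = −(3/4) ln(1 − 4p/3) = −0.75 ln(1 − 0.745539) = −0.75 ln(0.254461)
  = −0.75 × (-1.368608) = 1.026456 substitutions/site.

1.026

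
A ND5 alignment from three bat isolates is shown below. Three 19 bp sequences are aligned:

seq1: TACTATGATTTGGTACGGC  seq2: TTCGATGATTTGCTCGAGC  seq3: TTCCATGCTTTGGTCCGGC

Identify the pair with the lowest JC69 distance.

seq1 and seq3

seq1–seq2: 6/19 differ, p = 0.316, d = 0.410.
seq1–seq3: 4/19 differ, p = 0.211, d = 0.247.
seq2–seq3: 5/19 differ, p = 0.263, d = 0.324.
The smallest distance is between seq1 and seq3.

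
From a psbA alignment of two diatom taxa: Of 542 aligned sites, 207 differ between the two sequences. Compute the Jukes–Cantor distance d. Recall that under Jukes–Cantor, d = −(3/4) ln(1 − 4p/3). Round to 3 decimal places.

0.534

p = 207/542 ≈ 0.381919.
d = −(3/4) ln(1 − 4p/3) = −0.75 ln(1 − 0.509225) = −0.75 ln(0.490775)
  = −0.75 × (-0.711770) = 0.533828 substitutions/site.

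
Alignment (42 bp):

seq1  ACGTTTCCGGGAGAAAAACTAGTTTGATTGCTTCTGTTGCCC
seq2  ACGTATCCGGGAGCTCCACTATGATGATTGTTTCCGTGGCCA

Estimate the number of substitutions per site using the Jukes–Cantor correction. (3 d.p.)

The sequences differ at 12 of 42 sites, so p = 12/42 ≈ 0.285714.
d = −(3/4) ln(1 − 4p/3) = −0.75 ln(1 − 0.380952) = −0.75 ln(0.619048)
  = −0.75 × (-0.479572) = 0.359679 substitutions/site.

0.360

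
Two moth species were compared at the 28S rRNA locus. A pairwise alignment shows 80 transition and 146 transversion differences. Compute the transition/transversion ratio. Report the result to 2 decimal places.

R = 80/146 = 0.547945… ≈ 0.55 (to 2 d.p.).

0.55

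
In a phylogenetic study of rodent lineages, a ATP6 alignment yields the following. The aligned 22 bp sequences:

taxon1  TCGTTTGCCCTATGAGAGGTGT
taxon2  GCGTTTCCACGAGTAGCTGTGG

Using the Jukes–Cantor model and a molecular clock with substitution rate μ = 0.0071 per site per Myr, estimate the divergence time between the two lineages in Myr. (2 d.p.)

41.64

The sequences differ at 9 of 22 sites (1, 7, 9, 11, 13, 14, 17, 18, 22), so p = 9/22 ≈ 0.409091.
d = −(3/4) ln(1 − 4p/3) = −0.75 ln(1 − 0.545455) = −0.75 ln(0.454545)
  = −0.75 × (-0.788458) = 0.591344 substitutions/site.
Under a molecular clock d = 2μt, so t = d/(2μ) = 0.591344 / (2 × 0.0071) = 41.64 Myr.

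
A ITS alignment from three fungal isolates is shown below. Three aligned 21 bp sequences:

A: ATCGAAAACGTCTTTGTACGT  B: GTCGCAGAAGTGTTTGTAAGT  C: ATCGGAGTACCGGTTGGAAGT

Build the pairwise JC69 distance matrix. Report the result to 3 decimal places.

d(A,B) = 0.360, d(A,C) = 0.756, d(B,C) = 0.441

A–B: 6/21 sites differ → p ≈ 0.285714, d = −0.75 ln(1 − 0.380952) = 0.359679 ≈ 0.360.
A–C: 10/21 sites differ → p ≈ 0.47619, d = −0.75 ln(1 − 0.63492) = 0.755729 ≈ 0.756.
B–C: 7/21 sites differ → p ≈ 0.333333, d = −0.75 ln(1 − 0.444444) = 0.440839 ≈ 0.441.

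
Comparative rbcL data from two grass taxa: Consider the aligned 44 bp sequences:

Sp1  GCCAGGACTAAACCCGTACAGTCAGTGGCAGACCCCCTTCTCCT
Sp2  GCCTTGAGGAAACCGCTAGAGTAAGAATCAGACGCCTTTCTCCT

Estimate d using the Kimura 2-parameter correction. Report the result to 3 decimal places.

0.382

Of 44 sites, 2 differences are transitions and 11 are transversions, so P = 2/44 ≈ 0.045455 and Q = 11/44 = 0.25.
Under the Kimura two-parameter model, d = −½ ln(1 − 2P − Q) − ¼ ln(1 − 2Q).
1 − 2P − Q = 0.65909, giving −½ ln(0.65909) = 0.208448.
1 − 2Q = 0.5, giving −¼ ln(0.5) = 0.173287.
d = 0.208448 + 0.173287 = 0.381735.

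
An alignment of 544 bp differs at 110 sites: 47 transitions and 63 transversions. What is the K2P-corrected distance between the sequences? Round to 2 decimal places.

P = 47/544 ≈ 0.086397 and Q = 63/544 ≈ 0.115809.
Under the Kimura two-parameter model, d = −½ ln(1 − 2P − Q) − ¼ ln(1 − 2Q).
1 − 2P − Q = 0.711397, giving −½ ln(0.711397) = 0.170262.
1 − 2Q = 0.768382, giving −¼ ln(0.768382) = 0.065867.
d = 0.170262 + 0.065867 = 0.236129.

0.24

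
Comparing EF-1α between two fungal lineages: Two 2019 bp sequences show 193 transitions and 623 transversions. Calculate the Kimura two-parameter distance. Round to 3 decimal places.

0.586

P = 193/2019 ≈ 0.095592 and Q = 623/2019 ≈ 0.308569.
Under the Kimura two-parameter model, d = −½ ln(1 − 2P − Q) − ¼ ln(1 − 2Q).
1 − 2P − Q = 0.500247, giving −½ ln(0.500247) = 0.346327.
1 − 2Q = 0.382862, giving −¼ ln(0.382862) = 0.240020.
d = 0.346327 + 0.240020 = 0.586347.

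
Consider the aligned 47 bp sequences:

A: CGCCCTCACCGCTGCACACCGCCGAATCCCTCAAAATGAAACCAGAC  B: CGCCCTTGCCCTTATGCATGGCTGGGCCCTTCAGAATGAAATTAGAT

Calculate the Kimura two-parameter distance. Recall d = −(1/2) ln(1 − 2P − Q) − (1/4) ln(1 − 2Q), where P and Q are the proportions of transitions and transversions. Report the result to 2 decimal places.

Of 47 sites, 16 differences are transitions and 2 are transversions, so P = 16/47 ≈ 0.340426 and Q = 2/47 ≈ 0.042553.
Under the Kimura two-parameter model, d = −½ ln(1 − 2P − Q) − ¼ ln(1 − 2Q).
1 − 2P − Q = 0.276595, giving −½ ln(0.276595) = 0.642600.
1 − 2Q = 0.914894, giving −¼ ln(0.914894) = 0.022237.
d = 0.642600 + 0.022237 = 0.664837.

0.66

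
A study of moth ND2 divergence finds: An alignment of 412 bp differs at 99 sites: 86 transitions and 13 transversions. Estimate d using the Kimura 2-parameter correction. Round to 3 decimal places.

0.314

P = 86/412 ≈ 0.208738 and Q = 13/412 ≈ 0.031553.
Under the Kimura two-parameter model, d = −½ ln(1 − 2P − Q) − ¼ ln(1 − 2Q).
1 − 2P − Q = 0.550971, giving −½ ln(0.550971) = 0.298037.
1 − 2Q = 0.936894, giving −¼ ln(0.936894) = 0.016296.
d = 0.298037 + 0.016296 = 0.314333.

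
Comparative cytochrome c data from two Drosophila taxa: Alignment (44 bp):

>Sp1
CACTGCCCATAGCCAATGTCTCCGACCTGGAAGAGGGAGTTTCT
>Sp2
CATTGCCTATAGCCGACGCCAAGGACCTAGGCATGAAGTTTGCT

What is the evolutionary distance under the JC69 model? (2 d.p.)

0.59

The sequences differ at 18 of 44 sites, so p = 18/44 ≈ 0.409091.
d = −(3/4) ln(1 − 4p/3) = −0.75 ln(1 − 0.545455) = −0.75 ln(0.454545)
  = −0.75 × (-0.788458) = 0.591344 substitutions/site.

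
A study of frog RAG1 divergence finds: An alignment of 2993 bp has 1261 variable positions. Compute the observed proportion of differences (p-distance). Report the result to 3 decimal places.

0.421

p = 1261/2993 = 0.421316… ≈ 0.421 (to 3 d.p.).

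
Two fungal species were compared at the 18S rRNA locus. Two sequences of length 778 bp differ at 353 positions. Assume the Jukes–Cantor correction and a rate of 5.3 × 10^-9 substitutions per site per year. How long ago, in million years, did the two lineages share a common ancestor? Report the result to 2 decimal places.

p = 353/778 ≈ 0.453728.
d = −(3/4) ln(1 − 4p/3) = −0.75 ln(1 − 0.604971) = −0.75 ln(0.395029)
  = −0.75 × (-0.928796) = 0.696597 substitutions/site.
Under a molecular clock d = 2μt, so t = d/(2μ) = 0.696597 / (2 × 5.3 × 10^-9) = 65.72 million years.

65.72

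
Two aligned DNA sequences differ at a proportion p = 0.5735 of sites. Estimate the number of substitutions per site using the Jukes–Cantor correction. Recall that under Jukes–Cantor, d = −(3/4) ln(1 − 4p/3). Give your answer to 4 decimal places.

1.0851

d = −(3/4) ln(1 − 4p/3) = −0.75 ln(1 − 0.764667) = −0.75 ln(0.235333)
  = −0.75 × (-1.446754) = 1.085066 substitutions/site.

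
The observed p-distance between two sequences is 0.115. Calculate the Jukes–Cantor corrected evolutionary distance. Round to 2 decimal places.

0.12

d = −(3/4) ln(1 − 4p/3) = −0.75 ln(1 − 0.153333) = −0.75 ln(0.846667)
  = −0.75 × (-0.166448) = 0.124836 substitutions/site.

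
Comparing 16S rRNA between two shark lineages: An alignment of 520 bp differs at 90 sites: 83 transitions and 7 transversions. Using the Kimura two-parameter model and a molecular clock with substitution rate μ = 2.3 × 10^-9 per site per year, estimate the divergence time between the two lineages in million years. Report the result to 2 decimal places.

45.45

P = 83/520 ≈ 0.159615 and Q = 7/520 ≈ 0.013462.
Under the Kimura two-parameter model, d = −½ ln(1 − 2P − Q) − ¼ ln(1 − 2Q).
1 − 2P − Q = 0.667308, giving −½ ln(0.667308) = 0.202252.
1 − 2Q = 0.973076, giving −¼ ln(0.973076) = 0.006823.
d = 0.202252 + 0.006823 = 0.209075.
Under a molecular clock d = 2μt, so t = d/(2μ) = 0.209075 / (2 × 2.3 × 10^-9) = 45.45 million years.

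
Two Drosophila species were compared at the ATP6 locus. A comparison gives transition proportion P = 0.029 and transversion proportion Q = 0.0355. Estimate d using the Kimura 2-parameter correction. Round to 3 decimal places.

0.067

Under the Kimura two-parameter model, d = −½ ln(1 − 2P − Q) − ¼ ln(1 − 2Q).
1 − 2P − Q = 0.9065, giving −½ ln(0.9065) = 0.049082.
1 − 2Q = 0.929, giving −¼ ln(0.929) = 0.018412.
d = 0.049082 + 0.018412 = 0.067494.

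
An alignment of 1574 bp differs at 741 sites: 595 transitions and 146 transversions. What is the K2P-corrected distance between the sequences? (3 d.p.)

P = 595/1574 ≈ 0.378018 and Q = 146/1574 ≈ 0.092757.
Under the Kimura two-parameter model, d = −½ ln(1 − 2P − Q) − ¼ ln(1 − 2Q).
1 − 2P − Q = 0.151207, giving −½ ln(0.151207) = 0.944553.
1 − 2Q = 0.814486, giving −¼ ln(0.814486) = 0.051300.
d = 0.944553 + 0.051300 = 0.995853.

0.996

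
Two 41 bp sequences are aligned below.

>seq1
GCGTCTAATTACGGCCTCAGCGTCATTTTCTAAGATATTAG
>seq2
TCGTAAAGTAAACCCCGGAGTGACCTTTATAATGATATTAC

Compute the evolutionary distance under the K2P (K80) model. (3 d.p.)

Of 41 sites, 3 differences are transitions and 15 are transversions, so P = 3/41 ≈ 0.073171 and Q = 15/41 ≈ 0.365854.
Under the Kimura two-parameter model, d = −½ ln(1 − 2P − Q) − ¼ ln(1 − 2Q).
1 − 2P − Q = 0.487804, giving −½ ln(0.487804) = 0.358921.
1 − 2Q = 0.268292, giving −¼ ln(0.268292) = 0.328920.
d = 0.358921 + 0.328920 = 0.687841.

0.688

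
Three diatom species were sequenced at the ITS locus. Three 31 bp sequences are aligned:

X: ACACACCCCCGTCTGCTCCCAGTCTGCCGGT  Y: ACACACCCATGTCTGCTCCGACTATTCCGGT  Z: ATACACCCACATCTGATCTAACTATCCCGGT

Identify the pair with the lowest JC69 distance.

X–Y: 6/31 differ, p = 0.194, d = 0.224.
X–Z: 9/31 differ, p = 0.290, d = 0.367.
Y–Z: 7/31 differ, p = 0.226, d = 0.269.
The smallest distance is between X and Y.

X and Y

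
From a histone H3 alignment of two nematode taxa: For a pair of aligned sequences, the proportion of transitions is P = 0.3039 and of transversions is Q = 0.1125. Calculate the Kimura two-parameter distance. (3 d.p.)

0.701

Under the Kimura two-parameter model, d = −½ ln(1 − 2P − Q) − ¼ ln(1 − 2Q).
1 − 2P − Q = 0.2797, giving −½ ln(0.2797) = 0.637019.
1 − 2Q = 0.775, giving −¼ ln(0.775) = 0.063723.
d = 0.637019 + 0.063723 = 0.700742.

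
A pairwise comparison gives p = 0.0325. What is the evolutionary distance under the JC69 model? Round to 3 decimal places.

d = −(3/4) ln(1 − 4p/3) = −0.75 ln(1 − 0.043333) = −0.75 ln(0.956667)
  = −0.75 × (-0.044300) = 0.033225 substitutions/site.

0.033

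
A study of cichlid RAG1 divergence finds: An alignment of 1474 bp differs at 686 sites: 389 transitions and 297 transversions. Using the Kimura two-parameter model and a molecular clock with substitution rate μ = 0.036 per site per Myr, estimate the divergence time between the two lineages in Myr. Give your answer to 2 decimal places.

P = 389/1474 ≈ 0.263908 and Q = 297/1474 ≈ 0.201493.
Under the Kimura two-parameter model, d = −½ ln(1 − 2P − Q) − ¼ ln(1 − 2Q).
1 − 2P − Q = 0.270691, giving −½ ln(0.270691) = 0.653389.
1 − 2Q = 0.597014, giving −¼ ln(0.597014) = 0.128954.
d = 0.653389 + 0.128954 = 0.782343.
Under a molecular clock d = 2μt, so t = d/(2μ) = 0.782343 / (2 × 0.036) = 10.87 Myr.

10.87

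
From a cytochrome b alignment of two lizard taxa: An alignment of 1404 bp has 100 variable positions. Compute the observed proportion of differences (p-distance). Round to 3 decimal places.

p = 100/1404 = 0.071225… ≈ 0.071 (to 3 d.p.).

0.071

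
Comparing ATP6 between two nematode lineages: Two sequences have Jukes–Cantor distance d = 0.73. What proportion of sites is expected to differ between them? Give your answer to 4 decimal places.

p = (3/4)(1 − e^(−4d/3)) = 0.75 × (1 − e^(-0.973333)) = 0.75 × (1 − 0.377822) = 0.466634.

0.4666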